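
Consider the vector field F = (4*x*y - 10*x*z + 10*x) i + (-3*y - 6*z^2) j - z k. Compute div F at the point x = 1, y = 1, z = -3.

∂F₁/∂x = 4*y - 10*z + 10
∂F₂/∂y = -3
∂F₃/∂z = -1
∇·F = 4*y - 10*z + 6
At (1, 1, -3): 40.

40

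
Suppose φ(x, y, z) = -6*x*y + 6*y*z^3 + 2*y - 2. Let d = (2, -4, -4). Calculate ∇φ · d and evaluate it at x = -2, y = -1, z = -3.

1252

∂φ/∂x = -6*y
∂φ/∂y = -6*x + 6*z^3 + 2
∂φ/∂z = 18*y*z^2
∇φ at (-2, -1, -3) = (6, -148, -162)
∇φ · d = (6)(2) + (-148)(-4) + (-162)(-4) = 1252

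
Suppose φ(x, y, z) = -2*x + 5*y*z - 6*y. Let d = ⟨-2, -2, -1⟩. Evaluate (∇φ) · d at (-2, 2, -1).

16

∂φ/∂x = -2
∂φ/∂y = 5*z - 6
∂φ/∂z = 5*y
∇φ at (-2, 2, -1) = (-2, -11, 10)
∇φ · d = (-2)(-2) + (-11)(-2) + (10)(-1) = 16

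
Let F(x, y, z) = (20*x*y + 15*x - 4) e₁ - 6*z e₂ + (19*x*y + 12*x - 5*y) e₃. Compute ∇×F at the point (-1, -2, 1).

(-18, 26, 20)

(∇×F)₁ = ∂F₃/∂y − ∂F₂/∂z = 19*x + 1
(∇×F)₂ = ∂F₁/∂z − ∂F₃/∂x = -19*y - 12
(∇×F)₃ = ∂F₂/∂x − ∂F₁/∂y = -20*x
∇×F = (19*x + 1, -19*y - 12, -20*x)
At (-1, -2, 1): (-18, 26, 20).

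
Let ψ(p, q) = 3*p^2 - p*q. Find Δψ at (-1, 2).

6

∂²ψ/∂p² = 6
∂²ψ/∂q² = 0
∇²ψ = 6
At (-1, 2): 6.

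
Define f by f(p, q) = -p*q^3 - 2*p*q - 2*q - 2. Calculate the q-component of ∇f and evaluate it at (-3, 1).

(∇f)_2 = ∂f/∂q = -3*p*q^2 - 2*p - 2
At (-3, 1): 13.

13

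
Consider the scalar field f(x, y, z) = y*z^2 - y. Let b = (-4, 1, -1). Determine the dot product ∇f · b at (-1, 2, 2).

∂f/∂x = 0
∂f/∂y = z^2 - 1
∂f/∂z = 2*y*z
∇f at (-1, 2, 2) = (0, 3, 8)
∇f · b = (0)(-4) + (3)(1) + (8)(-1) = -5

-5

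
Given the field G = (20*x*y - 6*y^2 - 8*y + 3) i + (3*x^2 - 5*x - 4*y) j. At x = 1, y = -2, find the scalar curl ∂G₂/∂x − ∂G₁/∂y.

-35

∂G₂/∂x = 6*x - 5
∂G₁/∂y = 20*x - 12*y - 8
Scalar curl = -14*x + 12*y + 3
At (1, -2): -35.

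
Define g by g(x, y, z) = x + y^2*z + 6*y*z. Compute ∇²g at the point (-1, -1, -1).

∂²g/∂x² = 0
∂²g/∂y² = 2*z
∂²g/∂z² = 0
∇²g = 2*z
At (-1, -1, -1): -2.

-2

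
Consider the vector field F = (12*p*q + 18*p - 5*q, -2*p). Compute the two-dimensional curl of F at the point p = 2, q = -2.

∂F₂/∂p = -2
∂F₁/∂q = 12*p - 5
Scalar curl = -12*p + 3
At (2, -2): -21.

-21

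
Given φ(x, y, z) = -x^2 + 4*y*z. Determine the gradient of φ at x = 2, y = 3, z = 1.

∂φ/∂x = -2*x
∂φ/∂y = 4*z
∂φ/∂z = 4*y
∇φ = (-2*x, 4*z, 4*y)
At (2, 3, 1): (-4, 4, 12).

(-4, 4, 12)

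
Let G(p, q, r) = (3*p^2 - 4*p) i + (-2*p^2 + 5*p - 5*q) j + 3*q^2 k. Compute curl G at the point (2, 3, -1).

(∇×G)₁ = ∂G₃/∂q − ∂G₂/∂r = 6*q
(∇×G)₂ = ∂G₁/∂r − ∂G₃/∂p = 0
(∇×G)₃ = ∂G₂/∂p − ∂G₁/∂q = -4*p + 5
∇×G = (6*q, 0, -4*p + 5)
At (2, 3, -1): (18, 0, -3).

(18, 0, -3)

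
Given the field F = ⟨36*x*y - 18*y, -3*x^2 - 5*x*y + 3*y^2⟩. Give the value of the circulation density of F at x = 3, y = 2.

-118

∂F₂/∂x = -6*x - 5*y
∂F₁/∂y = 36*x - 18
Scalar curl = -42*x - 5*y + 18
At (3, 2): -118.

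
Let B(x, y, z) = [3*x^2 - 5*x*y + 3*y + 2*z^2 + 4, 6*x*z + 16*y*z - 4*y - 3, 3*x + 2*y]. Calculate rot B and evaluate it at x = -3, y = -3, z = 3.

(68, 9, 0)

(∇×B)₁ = ∂B₃/∂y − ∂B₂/∂z = -6*x - 16*y + 2
(∇×B)₂ = ∂B₁/∂z − ∂B₃/∂x = 4*z - 3
(∇×B)₃ = ∂B₂/∂x − ∂B₁/∂y = 5*x + 6*z - 3
∇×B = (-6*x - 16*y + 2, 4*z - 3, 5*x + 6*z - 3)
At (-3, -3, 3): (68, 9, 0).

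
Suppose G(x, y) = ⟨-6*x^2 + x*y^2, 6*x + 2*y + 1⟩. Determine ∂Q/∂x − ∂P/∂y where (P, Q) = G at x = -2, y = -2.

-2

∂G₂/∂x = 6
∂G₁/∂y = 2*x*y
Scalar curl = -2*x*y + 6
At (-2, -2): -2.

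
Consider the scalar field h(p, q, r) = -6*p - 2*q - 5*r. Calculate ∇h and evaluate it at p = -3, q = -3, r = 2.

∂h/∂p = -6
∂h/∂q = -2
∂h/∂r = -5
∇h = (-6, -2, -5)
At (-3, -3, 2): (-6, -2, -5).

(-6, -2, -5)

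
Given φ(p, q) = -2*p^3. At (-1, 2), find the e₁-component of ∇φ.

-6

(∇φ)_1 = ∂φ/∂p = -6*p^2
At (-1, 2): -6.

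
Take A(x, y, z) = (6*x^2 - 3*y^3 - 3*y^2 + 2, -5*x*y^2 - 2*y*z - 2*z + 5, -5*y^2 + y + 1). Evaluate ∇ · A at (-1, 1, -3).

4

∂A₁/∂x = 12*x
∂A₂/∂y = -10*x*y - 2*z
∂A₃/∂z = 0
∇·A = -10*x*y + 12*x - 2*z
At (-1, 1, -3): 4.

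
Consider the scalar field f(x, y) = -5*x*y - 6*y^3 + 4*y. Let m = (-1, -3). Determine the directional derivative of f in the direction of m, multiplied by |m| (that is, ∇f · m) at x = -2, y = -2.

∂f/∂x = -5*y
∂f/∂y = -5*x - 18*y^2 + 4
∇f at (-2, -2) = (10, -58)
∇f · m = (10)(-1) + (-58)(-3) = 164

164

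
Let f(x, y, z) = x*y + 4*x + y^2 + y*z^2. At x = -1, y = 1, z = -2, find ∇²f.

∂²f/∂x² = 0
∂²f/∂y² = 2
∂²f/∂z² = 2*y
∇²f = 2*y + 2
At (-1, 1, -2): 4.

4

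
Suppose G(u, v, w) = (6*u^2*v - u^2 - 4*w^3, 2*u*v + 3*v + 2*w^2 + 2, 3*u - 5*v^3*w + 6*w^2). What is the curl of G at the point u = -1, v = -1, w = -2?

(∇×G)₁ = ∂G₃/∂v − ∂G₂/∂w = -15*v^2*w - 4*w
(∇×G)₂ = ∂G₁/∂w − ∂G₃/∂u = -12*w^2 - 3
(∇×G)₃ = ∂G₂/∂u − ∂G₁/∂v = -6*u^2 + 2*v
∇×G = (-15*v^2*w - 4*w, -12*w^2 - 3, -6*u^2 + 2*v)
At (-1, -1, -2): (38, -51, -8).

(38, -51, -8)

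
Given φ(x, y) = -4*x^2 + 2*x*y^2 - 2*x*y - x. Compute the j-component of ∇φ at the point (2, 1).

(∇φ)_2 = ∂φ/∂y = 4*x*y - 2*x
At (2, 1): 4.

4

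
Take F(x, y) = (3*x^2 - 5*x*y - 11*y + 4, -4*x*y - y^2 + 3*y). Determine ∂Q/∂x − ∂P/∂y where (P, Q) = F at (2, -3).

∂F₂/∂x = -4*y
∂F₁/∂y = -5*x - 11
Scalar curl = 5*x - 4*y + 11
At (2, -3): 33.

33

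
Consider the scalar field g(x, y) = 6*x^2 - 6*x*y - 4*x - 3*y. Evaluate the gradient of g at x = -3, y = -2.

∂g/∂x = 12*x - 6*y - 4
∂g/∂y = -6*x - 3
∇g = (12*x - 6*y - 4, -6*x - 3)
At (-3, -2): (-28, 15).

(-28, 15)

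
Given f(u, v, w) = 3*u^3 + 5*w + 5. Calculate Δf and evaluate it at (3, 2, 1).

54

∂²f/∂u² = 18*u
∂²f/∂v² = 0
∂²f/∂w² = 0
∇²f = 18*u
At (3, 2, 1): 54.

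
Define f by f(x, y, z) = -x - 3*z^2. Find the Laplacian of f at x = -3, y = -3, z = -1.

∂²f/∂x² = 0
∂²f/∂y² = 0
∂²f/∂z² = -6
∇²f = -6
At (-3, -3, -1): -6.

-6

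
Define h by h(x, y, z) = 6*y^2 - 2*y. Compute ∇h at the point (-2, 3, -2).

(0, 34, 0)

∂h/∂x = 0
∂h/∂y = 12*y - 2
∂h/∂z = 0
∇h = (0, 12*y - 2, 0)
At (-2, 3, -2): (0, 34, 0).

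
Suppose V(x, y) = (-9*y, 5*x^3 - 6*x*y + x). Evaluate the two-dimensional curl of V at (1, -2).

37

∂V₂/∂x = 15*x^2 - 6*y + 1
∂V₁/∂y = -9
Scalar curl = 15*x^2 - 6*y + 10
At (1, -2): 37.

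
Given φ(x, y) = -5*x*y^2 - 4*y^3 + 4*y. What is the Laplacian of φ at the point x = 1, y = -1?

∂²φ/∂x² = 0
∂²φ/∂y² = -2*(5*x + 12*y)
∇²φ = -10*x - 24*y
At (1, -1): 14.

14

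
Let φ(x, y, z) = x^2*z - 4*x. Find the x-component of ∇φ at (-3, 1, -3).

(∇φ)_1 = ∂φ/∂x = 2*x*z - 4
At (-3, 1, -3): 14.

14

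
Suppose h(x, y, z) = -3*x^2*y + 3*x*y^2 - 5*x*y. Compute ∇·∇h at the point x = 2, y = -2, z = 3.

24

∂²h/∂x² = -6*y
∂²h/∂y² = 6*x
∂²h/∂z² = 0
∇²h = 6*x - 6*y
At (2, -2, 3): 24.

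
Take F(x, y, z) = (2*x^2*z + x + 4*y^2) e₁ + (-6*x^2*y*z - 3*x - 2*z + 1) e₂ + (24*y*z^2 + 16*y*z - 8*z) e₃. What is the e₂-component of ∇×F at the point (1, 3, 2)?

2

(∇×F)_2 = ∂F₁/∂z − ∂F₃/∂x
= 2*x^2 − (0)
= 2*x^2
At (1, 3, 2): 2.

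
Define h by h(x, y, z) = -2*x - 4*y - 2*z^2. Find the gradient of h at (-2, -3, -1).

(-2, -4, 4)

∂h/∂x = -2
∂h/∂y = -4
∂h/∂z = -4*z
∇h = (-2, -4, -4*z)
At (-2, -3, -1): (-2, -4, 4).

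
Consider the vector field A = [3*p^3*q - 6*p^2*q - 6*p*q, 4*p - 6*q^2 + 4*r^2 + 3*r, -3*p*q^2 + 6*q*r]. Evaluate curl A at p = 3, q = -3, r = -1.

(∇×A)₁ = ∂A₃/∂q − ∂A₂/∂r = -6*p*q - 2*r - 3
(∇×A)₂ = ∂A₁/∂r − ∂A₃/∂p = 3*q^2
(∇×A)₃ = ∂A₂/∂p − ∂A₁/∂q = -3*p^3 + 6*p^2 + 6*p + 4
∇×A = (-6*p*q - 2*r - 3, 3*q^2, -3*p^3 + 6*p^2 + 6*p + 4)
At (3, -3, -1): (53, 27, -5).

(53, 27, -5)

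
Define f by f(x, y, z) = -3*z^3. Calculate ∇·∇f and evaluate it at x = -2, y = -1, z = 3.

∂²f/∂x² = 0
∂²f/∂y² = 0
∂²f/∂z² = -18*z
∇²f = -18*z
At (-2, -1, 3): -54.

-54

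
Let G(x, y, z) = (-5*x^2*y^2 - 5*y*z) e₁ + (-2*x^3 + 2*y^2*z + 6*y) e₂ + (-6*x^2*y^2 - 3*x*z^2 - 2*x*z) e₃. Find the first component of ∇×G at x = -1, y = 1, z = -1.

(∇×G)_1 = ∂G₃/∂y − ∂G₂/∂z
= -12*x^2*y − (2*y^2)
= -12*x^2*y - 2*y^2
At (-1, 1, -1): -14.

-14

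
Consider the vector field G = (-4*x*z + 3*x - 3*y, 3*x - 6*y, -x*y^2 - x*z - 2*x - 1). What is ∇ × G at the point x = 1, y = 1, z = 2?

(∇×G)₁ = ∂G₃/∂y − ∂G₂/∂z = -2*x*y
(∇×G)₂ = ∂G₁/∂z − ∂G₃/∂x = -4*x + y^2 + z + 2
(∇×G)₃ = ∂G₂/∂x − ∂G₁/∂y = 6
∇×G = (-2*x*y, -4*x + y^2 + z + 2, 6)
At (1, 1, 2): (-2, 1, 6).

(-2, 1, 6)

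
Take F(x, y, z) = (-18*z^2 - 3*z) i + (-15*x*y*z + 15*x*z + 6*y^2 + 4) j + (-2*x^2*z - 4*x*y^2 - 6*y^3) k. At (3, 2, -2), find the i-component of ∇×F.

(∇×F)_1 = ∂F₃/∂y − ∂F₂/∂z
= -8*x*y - 18*y^2 − (-15*x*y + 15*x)
= 7*x*y - 15*x - 18*y^2
At (3, 2, -2): -75.

-75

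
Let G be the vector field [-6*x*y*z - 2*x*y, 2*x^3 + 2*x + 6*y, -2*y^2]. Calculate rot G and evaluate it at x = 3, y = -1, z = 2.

(4, 18, 98)

(∇×G)₁ = ∂G₃/∂y − ∂G₂/∂z = -4*y
(∇×G)₂ = ∂G₁/∂z − ∂G₃/∂x = -6*x*y
(∇×G)₃ = ∂G₂/∂x − ∂G₁/∂y = 6*x^2 + 6*x*z + 2*x + 2
∇×G = (-4*y, -6*x*y, 6*x^2 + 6*x*z + 2*x + 2)
At (3, -1, 2): (4, 18, 98).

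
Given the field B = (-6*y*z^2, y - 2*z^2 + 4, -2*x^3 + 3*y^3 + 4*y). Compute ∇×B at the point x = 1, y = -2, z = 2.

(∇×B)₁ = ∂B₃/∂y − ∂B₂/∂z = 9*y^2 + 4*z + 4
(∇×B)₂ = ∂B₁/∂z − ∂B₃/∂x = 6*x^2 - 12*y*z
(∇×B)₃ = ∂B₂/∂x − ∂B₁/∂y = 6*z^2
∇×B = (9*y^2 + 4*z + 4, 6*x^2 - 12*y*z, 6*z^2)
At (1, -2, 2): (48, 54, 24).

(48, 54, 24)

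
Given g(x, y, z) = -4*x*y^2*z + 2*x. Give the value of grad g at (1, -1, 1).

(-2, 8, -4)

∂g/∂x = -4*y^2*z + 2
∂g/∂y = -8*x*y*z
∂g/∂z = -4*x*y^2
∇g = (-4*y^2*z + 2, -8*x*y*z, -4*x*y^2)
At (1, -1, 1): (-2, 8, -4).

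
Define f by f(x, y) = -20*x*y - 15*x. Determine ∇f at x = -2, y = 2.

∂f/∂x = -20*y - 15
∂f/∂y = -20*x
∇f = (-20*y - 15, -20*x)
At (-2, 2): (-55, 40).

(-55, 40)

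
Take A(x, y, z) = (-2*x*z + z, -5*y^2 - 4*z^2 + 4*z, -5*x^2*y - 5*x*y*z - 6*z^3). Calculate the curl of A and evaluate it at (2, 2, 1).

(∇×A)₁ = ∂A₃/∂y − ∂A₂/∂z = -5*x^2 - 5*x*z + 8*z - 4
(∇×A)₂ = ∂A₁/∂z − ∂A₃/∂x = 10*x*y - 2*x + 5*y*z + 1
(∇×A)₃ = ∂A₂/∂x − ∂A₁/∂y = 0
∇×A = (-5*x^2 - 5*x*z + 8*z - 4, 10*x*y - 2*x + 5*y*z + 1, 0)
At (2, 2, 1): (-26, 47, 0).

(-26, 47, 0)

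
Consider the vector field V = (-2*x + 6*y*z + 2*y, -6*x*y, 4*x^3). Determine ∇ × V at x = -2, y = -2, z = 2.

(∇×V)₁ = ∂V₃/∂y − ∂V₂/∂z = 0
(∇×V)₂ = ∂V₁/∂z − ∂V₃/∂x = -12*x^2 + 6*y
(∇×V)₃ = ∂V₂/∂x − ∂V₁/∂y = -6*y - 6*z - 2
∇×V = (0, -12*x^2 + 6*y, -6*y - 6*z - 2)
At (-2, -2, 2): (0, -60, -2).

(0, -60, -2)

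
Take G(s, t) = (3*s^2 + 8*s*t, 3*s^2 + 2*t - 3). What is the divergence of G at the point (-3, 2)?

∂G₁/∂s = 6*s + 8*t
∂G₂/∂t = 2
∇·G = 6*s + 8*t + 2
At (-3, 2): 0.

0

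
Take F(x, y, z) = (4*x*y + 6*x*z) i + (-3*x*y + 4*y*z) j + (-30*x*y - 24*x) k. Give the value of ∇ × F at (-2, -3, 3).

(∇×F)₁ = ∂F₃/∂y − ∂F₂/∂z = -30*x - 4*y
(∇×F)₂ = ∂F₁/∂z − ∂F₃/∂x = 6*x + 30*y + 24
(∇×F)₃ = ∂F₂/∂x − ∂F₁/∂y = -4*x - 3*y
∇×F = (-30*x - 4*y, 6*x + 30*y + 24, -4*x - 3*y)
At (-2, -3, 3): (72, -78, 17).

(72, -78, 17)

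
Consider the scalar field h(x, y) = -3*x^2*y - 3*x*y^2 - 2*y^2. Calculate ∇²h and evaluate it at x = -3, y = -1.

20

∂²h/∂x² = -6*y
∂²h/∂y² = -2*(3*x + 2)
∇²h = -6*x - 6*y - 4
At (-3, -1): 20.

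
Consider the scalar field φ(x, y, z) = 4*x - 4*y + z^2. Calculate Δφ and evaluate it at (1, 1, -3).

∂²φ/∂x² = 0
∂²φ/∂y² = 0
∂²φ/∂z² = 2
∇²φ = 2
At (1, 1, -3): 2.

2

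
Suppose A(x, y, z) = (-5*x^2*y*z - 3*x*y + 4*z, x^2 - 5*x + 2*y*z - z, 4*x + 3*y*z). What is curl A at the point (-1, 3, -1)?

(∇×A)₁ = ∂A₃/∂y − ∂A₂/∂z = -2*y + 3*z + 1
(∇×A)₂ = ∂A₁/∂z − ∂A₃/∂x = -5*x^2*y
(∇×A)₃ = ∂A₂/∂x − ∂A₁/∂y = 5*x^2*z + 5*x - 5
∇×A = (-2*y + 3*z + 1, -5*x^2*y, 5*x^2*z + 5*x - 5)
At (-1, 3, -1): (-8, -15, -15).

(-8, -15, -15)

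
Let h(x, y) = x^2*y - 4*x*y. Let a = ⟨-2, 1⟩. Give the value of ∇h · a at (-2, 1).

28

∂h/∂x = 2*x*y - 4*y
∂h/∂y = x^2 - 4*x
∇h at (-2, 1) = (-8, 12)
∇h · a = (-8)(-2) + (12)(1) = 28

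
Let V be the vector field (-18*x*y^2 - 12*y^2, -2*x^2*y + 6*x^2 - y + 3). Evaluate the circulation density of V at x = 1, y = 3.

∂V₂/∂x = -4*x*y + 12*x
∂V₁/∂y = -36*x*y - 24*y
Scalar curl = 32*x*y + 12*x + 24*y
At (1, 3): 180.

180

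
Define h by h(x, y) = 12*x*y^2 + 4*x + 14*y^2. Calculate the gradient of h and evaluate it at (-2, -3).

∂h/∂x = 12*y^2 + 4
∂h/∂y = 24*x*y + 28*y
∇h = (12*y^2 + 4, 24*x*y + 28*y)
At (-2, -3): (112, 60).

(112, 60)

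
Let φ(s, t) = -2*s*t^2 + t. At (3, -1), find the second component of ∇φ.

13

(∇φ)_2 = ∂φ/∂t = -4*s*t + 1
At (3, -1): 13.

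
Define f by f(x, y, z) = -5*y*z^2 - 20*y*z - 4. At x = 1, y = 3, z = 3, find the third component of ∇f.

-150

(∇f)_3 = ∂f/∂z = -10*y*z - 20*y
At (1, 3, 3): -150.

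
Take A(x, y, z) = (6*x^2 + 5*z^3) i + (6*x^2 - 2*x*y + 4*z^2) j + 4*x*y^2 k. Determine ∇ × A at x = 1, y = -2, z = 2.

(∇×A)₁ = ∂A₃/∂y − ∂A₂/∂z = 8*x*y - 8*z
(∇×A)₂ = ∂A₁/∂z − ∂A₃/∂x = -4*y^2 + 15*z^2
(∇×A)₃ = ∂A₂/∂x − ∂A₁/∂y = 12*x - 2*y
∇×A = (8*x*y - 8*z, -4*y^2 + 15*z^2, 12*x - 2*y)
At (1, -2, 2): (-32, 44, 16).

(-32, 44, 16)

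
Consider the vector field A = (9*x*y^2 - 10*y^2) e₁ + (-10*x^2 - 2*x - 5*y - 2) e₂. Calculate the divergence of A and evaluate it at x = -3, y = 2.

31

∂A₁/∂x = 9*y^2
∂A₂/∂y = -5
∇·A = 9*y^2 - 5
At (-3, 2): 31.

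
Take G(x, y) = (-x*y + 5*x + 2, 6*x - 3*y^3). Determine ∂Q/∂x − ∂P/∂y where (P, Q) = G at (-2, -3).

4

∂G₂/∂x = 6
∂G₁/∂y = -x
Scalar curl = x + 6
At (-2, -3): 4.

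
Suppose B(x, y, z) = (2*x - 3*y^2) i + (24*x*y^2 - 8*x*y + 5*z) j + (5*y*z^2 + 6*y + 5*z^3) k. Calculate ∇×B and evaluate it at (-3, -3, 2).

(∇×B)₁ = ∂B₃/∂y − ∂B₂/∂z = 5*z^2 + 1
(∇×B)₂ = ∂B₁/∂z − ∂B₃/∂x = 0
(∇×B)₃ = ∂B₂/∂x − ∂B₁/∂y = 24*y^2 - 2*y
∇×B = (5*z^2 + 1, 0, 24*y^2 - 2*y)
At (-3, -3, 2): (21, 0, 222).

(21, 0, 222)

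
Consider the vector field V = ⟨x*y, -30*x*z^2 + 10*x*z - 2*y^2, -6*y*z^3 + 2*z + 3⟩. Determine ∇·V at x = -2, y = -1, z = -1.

∂V₁/∂x = y
∂V₂/∂y = -4*y
∂V₃/∂z = -18*y*z^2 + 2
∇·V = -18*y*z^2 - 3*y + 2
At (-2, -1, -1): 23.

23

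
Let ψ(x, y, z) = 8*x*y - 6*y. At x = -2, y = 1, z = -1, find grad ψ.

(8, -22, 0)

∂ψ/∂x = 8*y
∂ψ/∂y = 8*x - 6
∂ψ/∂z = 0
∇ψ = (8*y, 8*x - 6, 0)
At (-2, 1, -1): (8, -22, 0).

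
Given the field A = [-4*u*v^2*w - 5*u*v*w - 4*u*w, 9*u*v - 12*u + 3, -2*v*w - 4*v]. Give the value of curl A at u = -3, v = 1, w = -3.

(∇×A)₁ = ∂A₃/∂v − ∂A₂/∂w = -2*w - 4
(∇×A)₂ = ∂A₁/∂w − ∂A₃/∂u = -4*u*v^2 - 5*u*v - 4*u
(∇×A)₃ = ∂A₂/∂u − ∂A₁/∂v = 8*u*v*w + 5*u*w + 9*v - 12
∇×A = (-2*w - 4, -4*u*v^2 - 5*u*v - 4*u, 8*u*v*w + 5*u*w + 9*v - 12)
At (-3, 1, -3): (2, 39, 114).

(2, 39, 114)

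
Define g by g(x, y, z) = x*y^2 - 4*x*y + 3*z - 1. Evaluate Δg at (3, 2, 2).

∂²g/∂x² = 0
∂²g/∂y² = 2*x
∂²g/∂z² = 0
∇²g = 2*x
At (3, 2, 2): 6.

6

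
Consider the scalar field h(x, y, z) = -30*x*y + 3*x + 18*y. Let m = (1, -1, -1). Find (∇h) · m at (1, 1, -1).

-15

∂h/∂x = -30*y + 3
∂h/∂y = -30*x + 18
∂h/∂z = 0
∇h at (1, 1, -1) = (-27, -12, 0)
∇h · m = (-27)(1) + (-12)(-1) + (0)(-1) = -15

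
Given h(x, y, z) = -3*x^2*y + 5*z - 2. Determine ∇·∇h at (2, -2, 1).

12

∂²h/∂x² = -6*y
∂²h/∂y² = 0
∂²h/∂z² = 0
∇²h = -6*y
At (2, -2, 1): 12.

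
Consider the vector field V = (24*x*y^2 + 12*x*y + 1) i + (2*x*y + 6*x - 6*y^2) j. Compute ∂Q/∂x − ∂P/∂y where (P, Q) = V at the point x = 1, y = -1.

40

∂V₂/∂x = 2*y + 6
∂V₁/∂y = 48*x*y + 12*x
Scalar curl = -48*x*y - 12*x + 2*y + 6
At (1, -1): 40.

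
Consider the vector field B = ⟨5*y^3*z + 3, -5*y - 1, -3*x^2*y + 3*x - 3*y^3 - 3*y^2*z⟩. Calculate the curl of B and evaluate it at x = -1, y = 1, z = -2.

(0, -4, 30)

(∇×B)₁ = ∂B₃/∂y − ∂B₂/∂z = -3*x^2 - 9*y^2 - 6*y*z
(∇×B)₂ = ∂B₁/∂z − ∂B₃/∂x = 6*x*y + 5*y^3 - 3
(∇×B)₃ = ∂B₂/∂x − ∂B₁/∂y = -15*y^2*z
∇×B = (-3*x^2 - 9*y^2 - 6*y*z, 6*x*y + 5*y^3 - 3, -15*y^2*z)
At (-1, 1, -2): (0, -4, 30).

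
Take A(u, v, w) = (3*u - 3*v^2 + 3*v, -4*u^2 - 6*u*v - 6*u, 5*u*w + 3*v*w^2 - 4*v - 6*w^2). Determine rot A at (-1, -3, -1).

(∇×A)₁ = ∂A₃/∂v − ∂A₂/∂w = 3*w^2 - 4
(∇×A)₂ = ∂A₁/∂w − ∂A₃/∂u = -5*w
(∇×A)₃ = ∂A₂/∂u − ∂A₁/∂v = -8*u - 9
∇×A = (3*w^2 - 4, -5*w, -8*u - 9)
At (-1, -3, -1): (-1, 5, -1).

(-1, 5, -1)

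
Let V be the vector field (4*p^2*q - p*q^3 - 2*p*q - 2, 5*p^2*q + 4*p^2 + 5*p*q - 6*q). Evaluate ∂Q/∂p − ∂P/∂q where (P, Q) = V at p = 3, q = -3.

-30

∂V₂/∂p = 10*p*q + 8*p + 5*q
∂V₁/∂q = 4*p^2 - 3*p*q^2 - 2*p
Scalar curl = -4*p^2 + 3*p*q^2 + 10*p*q + 10*p + 5*q
At (3, -3): -30.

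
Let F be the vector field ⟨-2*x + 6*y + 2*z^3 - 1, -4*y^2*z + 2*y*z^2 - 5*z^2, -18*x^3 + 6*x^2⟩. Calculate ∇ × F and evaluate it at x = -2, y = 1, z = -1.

(-2, 246, -6)

(∇×F)₁ = ∂F₃/∂y − ∂F₂/∂z = 4*y^2 - 4*y*z + 10*z
(∇×F)₂ = ∂F₁/∂z − ∂F₃/∂x = 54*x^2 - 12*x + 6*z^2
(∇×F)₃ = ∂F₂/∂x − ∂F₁/∂y = -6
∇×F = (4*y^2 - 4*y*z + 10*z, 54*x^2 - 12*x + 6*z^2, -6)
At (-2, 1, -1): (-2, 246, -6).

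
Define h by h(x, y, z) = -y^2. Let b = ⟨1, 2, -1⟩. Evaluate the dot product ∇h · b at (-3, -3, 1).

12

∂h/∂x = 0
∂h/∂y = -2*y
∂h/∂z = 0
∇h at (-3, -3, 1) = (0, 6, 0)
∇h · b = (0)(1) + (6)(2) + (0)(-1) = 12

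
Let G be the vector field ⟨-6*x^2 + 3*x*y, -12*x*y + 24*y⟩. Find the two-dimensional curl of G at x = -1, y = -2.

∂G₂/∂x = -12*y
∂G₁/∂y = 3*x
Scalar curl = -3*x - 12*y
At (-1, -2): 27.

27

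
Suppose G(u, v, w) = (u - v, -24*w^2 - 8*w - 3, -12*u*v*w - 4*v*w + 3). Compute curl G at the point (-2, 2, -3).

(-196, -72, 1)

(∇×G)₁ = ∂G₃/∂v − ∂G₂/∂w = -12*u*w + 44*w + 8
(∇×G)₂ = ∂G₁/∂w − ∂G₃/∂u = 12*v*w
(∇×G)₃ = ∂G₂/∂u − ∂G₁/∂v = 1
∇×G = (-12*u*w + 44*w + 8, 12*v*w, 1)
At (-2, 2, -3): (-196, -72, 1).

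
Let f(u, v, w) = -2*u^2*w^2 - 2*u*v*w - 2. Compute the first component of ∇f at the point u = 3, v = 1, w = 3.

-114

(∇f)_1 = ∂f/∂u = -4*u*w^2 - 2*v*w
At (3, 1, 3): -114.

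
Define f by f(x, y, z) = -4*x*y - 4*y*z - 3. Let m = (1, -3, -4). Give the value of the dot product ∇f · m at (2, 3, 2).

84

∂f/∂x = -4*y
∂f/∂y = -4*x - 4*z
∂f/∂z = -4*y
∇f at (2, 3, 2) = (-12, -16, -12)
∇f · m = (-12)(1) + (-16)(-3) + (-12)(-4) = 84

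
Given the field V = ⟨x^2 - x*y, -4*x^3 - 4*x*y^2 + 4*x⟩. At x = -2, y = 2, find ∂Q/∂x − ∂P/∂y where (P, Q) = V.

∂V₂/∂x = -12*x^2 - 4*y^2 + 4
∂V₁/∂y = -x
Scalar curl = -12*x^2 + x - 4*y^2 + 4
At (-2, 2): -62.

-62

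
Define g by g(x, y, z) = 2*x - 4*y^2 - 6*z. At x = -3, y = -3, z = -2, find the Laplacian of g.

-8

∂²g/∂x² = 0
∂²g/∂y² = -8
∂²g/∂z² = 0
∇²g = -8
At (-3, -3, -2): -8.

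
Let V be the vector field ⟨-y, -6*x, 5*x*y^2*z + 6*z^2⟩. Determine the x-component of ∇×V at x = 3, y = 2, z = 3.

(∇×V)_1 = ∂V₃/∂y − ∂V₂/∂z
= 10*x*y*z − (0)
= 10*x*y*z
At (3, 2, 3): 180.

180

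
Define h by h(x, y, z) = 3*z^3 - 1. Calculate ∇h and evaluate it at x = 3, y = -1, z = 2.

(0, 0, 36)

∂h/∂x = 0
∂h/∂y = 0
∂h/∂z = 9*z^2
∇h = (0, 0, 9*z^2)
At (3, -1, 2): (0, 0, 36).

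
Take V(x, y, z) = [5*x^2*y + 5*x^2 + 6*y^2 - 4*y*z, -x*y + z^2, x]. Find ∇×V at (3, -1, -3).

(6, 3, -44)

(∇×V)₁ = ∂V₃/∂y − ∂V₂/∂z = -2*z
(∇×V)₂ = ∂V₁/∂z − ∂V₃/∂x = -4*y - 1
(∇×V)₃ = ∂V₂/∂x − ∂V₁/∂y = -5*x^2 - 13*y + 4*z
∇×V = (-2*z, -4*y - 1, -5*x^2 - 13*y + 4*z)
At (3, -1, -3): (6, 3, -44).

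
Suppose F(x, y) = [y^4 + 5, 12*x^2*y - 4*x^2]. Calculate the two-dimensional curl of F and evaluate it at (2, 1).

28

∂F₂/∂x = 24*x*y - 8*x
∂F₁/∂y = 4*y^3
Scalar curl = 24*x*y - 8*x - 4*y^3
At (2, 1): 28.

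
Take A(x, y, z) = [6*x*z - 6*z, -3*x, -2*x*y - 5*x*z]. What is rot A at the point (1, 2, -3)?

(-2, -11, -3)

(∇×A)₁ = ∂A₃/∂y − ∂A₂/∂z = -2*x
(∇×A)₂ = ∂A₁/∂z − ∂A₃/∂x = 6*x + 2*y + 5*z - 6
(∇×A)₃ = ∂A₂/∂x − ∂A₁/∂y = -3
∇×A = (-2*x, 6*x + 2*y + 5*z - 6, -3)
At (1, 2, -3): (-2, -11, -3).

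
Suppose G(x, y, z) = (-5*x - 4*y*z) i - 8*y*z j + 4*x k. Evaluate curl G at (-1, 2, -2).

(∇×G)₁ = ∂G₃/∂y − ∂G₂/∂z = 8*y
(∇×G)₂ = ∂G₁/∂z − ∂G₃/∂x = -4*y - 4
(∇×G)₃ = ∂G₂/∂x − ∂G₁/∂y = 4*z
∇×G = (8*y, -4*y - 4, 4*z)
At (-1, 2, -2): (16, -12, -8).

(16, -12, -8)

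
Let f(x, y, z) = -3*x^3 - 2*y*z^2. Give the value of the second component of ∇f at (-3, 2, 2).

(∇f)_2 = ∂f/∂y = -2*z^2
At (-3, 2, 2): -8.

-8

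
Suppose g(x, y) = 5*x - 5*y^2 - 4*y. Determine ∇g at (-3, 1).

(5, -14)

∂g/∂x = 5
∂g/∂y = -10*y - 4
∇g = (5, -10*y - 4)
At (-3, 1): (5, -14).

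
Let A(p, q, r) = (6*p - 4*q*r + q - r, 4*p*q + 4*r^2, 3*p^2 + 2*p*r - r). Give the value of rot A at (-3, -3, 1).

(-8, 27, -9)

(∇×A)₁ = ∂A₃/∂q − ∂A₂/∂r = -8*r
(∇×A)₂ = ∂A₁/∂r − ∂A₃/∂p = -6*p - 4*q - 2*r - 1
(∇×A)₃ = ∂A₂/∂p − ∂A₁/∂q = 4*q + 4*r - 1
∇×A = (-8*r, -6*p - 4*q - 2*r - 1, 4*q + 4*r - 1)
At (-3, -3, 1): (-8, 27, -9).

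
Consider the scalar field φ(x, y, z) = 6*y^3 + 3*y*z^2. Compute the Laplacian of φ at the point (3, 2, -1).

∂²φ/∂x² = 0
∂²φ/∂y² = 36*y
∂²φ/∂z² = 6*y
∇²φ = 42*y
At (3, 2, -1): 84.

84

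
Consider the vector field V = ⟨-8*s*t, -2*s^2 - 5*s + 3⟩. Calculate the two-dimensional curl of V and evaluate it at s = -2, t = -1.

-13

∂V₂/∂s = -4*s - 5
∂V₁/∂t = -8*s
Scalar curl = 4*s - 5
At (-2, -1): -13.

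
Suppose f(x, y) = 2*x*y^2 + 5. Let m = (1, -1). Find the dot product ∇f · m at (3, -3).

54

∂f/∂x = 2*y^2
∂f/∂y = 4*x*y
∇f at (3, -3) = (18, -36)
∇f · m = (18)(1) + (-36)(-1) = 54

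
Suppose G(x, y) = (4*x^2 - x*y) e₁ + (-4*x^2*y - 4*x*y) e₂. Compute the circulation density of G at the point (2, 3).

∂G₂/∂x = -8*x*y - 4*y
∂G₁/∂y = -x
Scalar curl = -8*x*y + x - 4*y
At (2, 3): -58.

-58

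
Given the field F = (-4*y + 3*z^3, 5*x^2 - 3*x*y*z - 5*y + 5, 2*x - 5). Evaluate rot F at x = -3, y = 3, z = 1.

(-27, 7, -35)

(∇×F)₁ = ∂F₃/∂y − ∂F₂/∂z = 3*x*y
(∇×F)₂ = ∂F₁/∂z − ∂F₃/∂x = 9*z^2 - 2
(∇×F)₃ = ∂F₂/∂x − ∂F₁/∂y = 10*x - 3*y*z + 4
∇×F = (3*x*y, 9*z^2 - 2, 10*x - 3*y*z + 4)
At (-3, 3, 1): (-27, 7, -35).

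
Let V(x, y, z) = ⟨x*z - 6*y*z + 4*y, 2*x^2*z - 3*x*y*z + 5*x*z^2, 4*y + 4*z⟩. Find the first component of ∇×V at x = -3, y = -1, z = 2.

(∇×V)_1 = ∂V₃/∂y − ∂V₂/∂z
= 4 − (2*x^2 - 3*x*y + 10*x*z)
= -2*x^2 + 3*x*y - 10*x*z + 4
At (-3, -1, 2): 55.

55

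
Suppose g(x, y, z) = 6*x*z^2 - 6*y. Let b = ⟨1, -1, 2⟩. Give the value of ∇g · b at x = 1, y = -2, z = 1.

∂g/∂x = 6*z^2
∂g/∂y = -6
∂g/∂z = 12*x*z
∇g at (1, -2, 1) = (6, -6, 12)
∇g · b = (6)(1) + (-6)(-1) + (12)(2) = 36

36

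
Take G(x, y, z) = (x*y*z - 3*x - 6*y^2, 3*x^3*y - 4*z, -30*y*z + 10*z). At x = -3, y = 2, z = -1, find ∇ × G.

(∇×G)₁ = ∂G₃/∂y − ∂G₂/∂z = -30*z + 4
(∇×G)₂ = ∂G₁/∂z − ∂G₃/∂x = x*y
(∇×G)₃ = ∂G₂/∂x − ∂G₁/∂y = 9*x^2*y - x*z + 12*y
∇×G = (-30*z + 4, x*y, 9*x^2*y - x*z + 12*y)
At (-3, 2, -1): (34, -6, 183).

(34, -6, 183)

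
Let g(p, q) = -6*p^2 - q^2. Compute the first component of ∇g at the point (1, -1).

-12

(∇g)_1 = ∂g/∂p = -12*p
At (1, -1): -12.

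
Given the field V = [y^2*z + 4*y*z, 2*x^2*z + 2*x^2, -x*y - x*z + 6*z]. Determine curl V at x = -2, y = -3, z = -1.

(-6, -7, -2)

(∇×V)₁ = ∂V₃/∂y − ∂V₂/∂z = -2*x^2 - x
(∇×V)₂ = ∂V₁/∂z − ∂V₃/∂x = y^2 + 5*y + z
(∇×V)₃ = ∂V₂/∂x − ∂V₁/∂y = 4*x*z + 4*x - 2*y*z - 4*z
∇×V = (-2*x^2 - x, y^2 + 5*y + z, 4*x*z + 4*x - 2*y*z - 4*z)
At (-2, -3, -1): (-6, -7, -2).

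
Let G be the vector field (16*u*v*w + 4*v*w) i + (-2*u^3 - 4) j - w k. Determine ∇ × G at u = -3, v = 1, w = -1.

(∇×G)₁ = ∂G₃/∂v − ∂G₂/∂w = 0
(∇×G)₂ = ∂G₁/∂w − ∂G₃/∂u = 16*u*v + 4*v
(∇×G)₃ = ∂G₂/∂u − ∂G₁/∂v = -6*u^2 - 16*u*w - 4*w
∇×G = (0, 16*u*v + 4*v, -6*u^2 - 16*u*w - 4*w)
At (-3, 1, -1): (0, -44, -98).

(0, -44, -98)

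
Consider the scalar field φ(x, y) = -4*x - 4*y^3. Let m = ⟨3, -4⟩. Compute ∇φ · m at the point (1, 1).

36

∂φ/∂x = -4
∂φ/∂y = -12*y^2
∇φ at (1, 1) = (-4, -12)
∇φ · m = (-4)(3) + (-12)(-4) = 36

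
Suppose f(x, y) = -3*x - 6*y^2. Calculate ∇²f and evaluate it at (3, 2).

-12

∂²f/∂x² = 0
∂²f/∂y² = -12
∇²f = -12
At (3, 2): -12.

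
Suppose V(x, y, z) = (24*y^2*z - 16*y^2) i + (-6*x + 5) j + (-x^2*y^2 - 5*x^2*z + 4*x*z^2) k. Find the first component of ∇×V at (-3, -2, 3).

36

(∇×V)_1 = ∂V₃/∂y − ∂V₂/∂z
= -2*x^2*y − (0)
= -2*x^2*y
At (-3, -2, 3): 36.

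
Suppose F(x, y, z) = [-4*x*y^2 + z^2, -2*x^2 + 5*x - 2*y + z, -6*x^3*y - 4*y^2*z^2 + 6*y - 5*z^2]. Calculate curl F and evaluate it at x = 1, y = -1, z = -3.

(71, -24, -7)

(∇×F)₁ = ∂F₃/∂y − ∂F₂/∂z = -6*x^3 - 8*y*z^2 + 5
(∇×F)₂ = ∂F₁/∂z − ∂F₃/∂x = 18*x^2*y + 2*z
(∇×F)₃ = ∂F₂/∂x − ∂F₁/∂y = 8*x*y - 4*x + 5
∇×F = (-6*x^3 - 8*y*z^2 + 5, 18*x^2*y + 2*z, 8*x*y - 4*x + 5)
At (1, -1, -3): (71, -24, -7).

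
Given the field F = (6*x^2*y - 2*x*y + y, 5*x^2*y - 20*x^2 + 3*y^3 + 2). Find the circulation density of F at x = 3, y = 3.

-79

∂F₂/∂x = 10*x*y - 40*x
∂F₁/∂y = 6*x^2 - 2*x + 1
Scalar curl = -6*x^2 + 10*x*y - 38*x - 1
At (3, 3): -79.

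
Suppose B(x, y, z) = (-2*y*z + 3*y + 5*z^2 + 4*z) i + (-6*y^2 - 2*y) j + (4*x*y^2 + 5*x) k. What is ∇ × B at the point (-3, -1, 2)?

(24, 17, 1)

(∇×B)₁ = ∂B₃/∂y − ∂B₂/∂z = 8*x*y
(∇×B)₂ = ∂B₁/∂z − ∂B₃/∂x = -4*y^2 - 2*y + 10*z - 1
(∇×B)₃ = ∂B₂/∂x − ∂B₁/∂y = 2*z - 3
∇×B = (8*x*y, -4*y^2 - 2*y + 10*z - 1, 2*z - 3)
At (-3, -1, 2): (24, 17, 1).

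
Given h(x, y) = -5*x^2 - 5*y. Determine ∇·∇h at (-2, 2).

-10

∂²h/∂x² = -10
∂²h/∂y² = 0
∇²h = -10
At (-2, 2): -10.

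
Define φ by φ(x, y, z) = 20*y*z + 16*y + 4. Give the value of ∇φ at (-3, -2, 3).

(0, 76, -40)

∂φ/∂x = 0
∂φ/∂y = 20*z + 16
∂φ/∂z = 20*y
∇φ = (0, 20*z + 16, 20*y)
At (-3, -2, 3): (0, 76, -40).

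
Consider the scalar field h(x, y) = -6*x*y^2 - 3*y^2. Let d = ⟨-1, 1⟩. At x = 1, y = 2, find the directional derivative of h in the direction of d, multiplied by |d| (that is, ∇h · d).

∂h/∂x = -6*y^2
∂h/∂y = -12*x*y - 6*y
∇h at (1, 2) = (-24, -36)
∇h · d = (-24)(-1) + (-36)(1) = -12

-12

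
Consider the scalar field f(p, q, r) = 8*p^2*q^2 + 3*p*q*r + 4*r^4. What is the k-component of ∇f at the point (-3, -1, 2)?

137

(∇f)_3 = ∂f/∂r = 3*p*q + 16*r^3
At (-3, -1, 2): 137.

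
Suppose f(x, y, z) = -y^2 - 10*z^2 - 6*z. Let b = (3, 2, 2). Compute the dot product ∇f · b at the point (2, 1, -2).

64

∂f/∂x = 0
∂f/∂y = -2*y
∂f/∂z = -20*z - 6
∇f at (2, 1, -2) = (0, -2, 34)
∇f · b = (0)(3) + (-2)(2) + (34)(2) = 64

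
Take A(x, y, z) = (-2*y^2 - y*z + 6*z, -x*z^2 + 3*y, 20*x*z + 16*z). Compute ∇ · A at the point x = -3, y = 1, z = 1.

∂A₁/∂x = 0
∂A₂/∂y = 3
∂A₃/∂z = 20*x + 16
∇·A = 20*x + 19
At (-3, 1, 1): -41.

-41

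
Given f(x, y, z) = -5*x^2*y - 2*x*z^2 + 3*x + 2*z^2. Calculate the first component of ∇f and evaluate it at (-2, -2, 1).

(∇f)_1 = ∂f/∂x = -10*x*y - 2*z^2 + 3
At (-2, -2, 1): -39.

-39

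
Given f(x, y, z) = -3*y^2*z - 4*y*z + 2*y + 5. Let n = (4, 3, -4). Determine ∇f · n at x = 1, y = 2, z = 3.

-58

∂f/∂x = 0
∂f/∂y = -6*y*z - 4*z + 2
∂f/∂z = -3*y^2 - 4*y
∇f at (1, 2, 3) = (0, -46, -20)
∇f · n = (0)(4) + (-46)(3) + (-20)(-4) = -58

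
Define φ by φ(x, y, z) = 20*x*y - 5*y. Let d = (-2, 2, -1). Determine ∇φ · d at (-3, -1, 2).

-90

∂φ/∂x = 20*y
∂φ/∂y = 20*x - 5
∂φ/∂z = 0
∇φ at (-3, -1, 2) = (-20, -65, 0)
∇φ · d = (-20)(-2) + (-65)(2) + (0)(-1) = -90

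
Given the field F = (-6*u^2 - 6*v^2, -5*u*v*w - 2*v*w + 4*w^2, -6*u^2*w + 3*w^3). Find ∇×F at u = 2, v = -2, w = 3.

(∇×F)₁ = ∂F₃/∂v − ∂F₂/∂w = 5*u*v + 2*v - 8*w
(∇×F)₂ = ∂F₁/∂w − ∂F₃/∂u = 12*u*w
(∇×F)₃ = ∂F₂/∂u − ∂F₁/∂v = -5*v*w + 12*v
∇×F = (5*u*v + 2*v - 8*w, 12*u*w, -5*v*w + 12*v)
At (2, -2, 3): (-48, 72, 6).

(-48, 72, 6)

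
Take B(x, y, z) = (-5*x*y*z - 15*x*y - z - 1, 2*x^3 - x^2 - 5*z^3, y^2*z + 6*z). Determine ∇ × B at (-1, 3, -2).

(48, 14, 3)

(∇×B)₁ = ∂B₃/∂y − ∂B₂/∂z = 2*y*z + 15*z^2
(∇×B)₂ = ∂B₁/∂z − ∂B₃/∂x = -5*x*y - 1
(∇×B)₃ = ∂B₂/∂x − ∂B₁/∂y = 6*x^2 + 5*x*z + 13*x
∇×B = (2*y*z + 15*z^2, -5*x*y - 1, 6*x^2 + 5*x*z + 13*x)
At (-1, 3, -2): (48, 14, 3).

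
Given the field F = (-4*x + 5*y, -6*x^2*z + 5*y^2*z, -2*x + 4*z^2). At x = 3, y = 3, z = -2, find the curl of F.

(∇×F)₁ = ∂F₃/∂y − ∂F₂/∂z = 6*x^2 - 5*y^2
(∇×F)₂ = ∂F₁/∂z − ∂F₃/∂x = 2
(∇×F)₃ = ∂F₂/∂x − ∂F₁/∂y = -12*x*z - 5
∇×F = (6*x^2 - 5*y^2, 2, -12*x*z - 5)
At (3, 3, -2): (9, 2, 67).

(9, 2, 67)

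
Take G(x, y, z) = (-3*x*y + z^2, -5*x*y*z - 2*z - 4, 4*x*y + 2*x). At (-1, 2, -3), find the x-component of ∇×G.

-12

(∇×G)_1 = ∂G₃/∂y − ∂G₂/∂z
= 4*x − (-5*x*y - 2)
= 5*x*y + 4*x + 2
At (-1, 2, -3): -12.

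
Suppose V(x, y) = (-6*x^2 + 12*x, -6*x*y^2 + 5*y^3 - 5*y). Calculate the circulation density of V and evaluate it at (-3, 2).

∂V₂/∂x = -6*y^2
∂V₁/∂y = 0
Scalar curl = -6*y^2
At (-3, 2): -24.

-24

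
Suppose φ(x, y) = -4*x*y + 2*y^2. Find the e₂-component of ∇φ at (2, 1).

(∇φ)_2 = ∂φ/∂y = -4*x + 4*y
At (2, 1): -4.

-4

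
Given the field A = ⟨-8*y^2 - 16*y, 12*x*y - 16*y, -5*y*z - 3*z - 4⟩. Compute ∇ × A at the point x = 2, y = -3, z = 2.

(∇×A)₁ = ∂A₃/∂y − ∂A₂/∂z = -5*z
(∇×A)₂ = ∂A₁/∂z − ∂A₃/∂x = 0
(∇×A)₃ = ∂A₂/∂x − ∂A₁/∂y = 28*y + 16
∇×A = (-5*z, 0, 28*y + 16)
At (2, -3, 2): (-10, 0, -68).

(-10, 0, -68)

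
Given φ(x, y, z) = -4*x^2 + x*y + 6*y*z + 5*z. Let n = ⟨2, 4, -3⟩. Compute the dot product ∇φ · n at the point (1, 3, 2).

∂φ/∂x = -8*x + y
∂φ/∂y = x + 6*z
∂φ/∂z = 6*y + 5
∇φ at (1, 3, 2) = (-5, 13, 23)
∇φ · n = (-5)(2) + (13)(4) + (23)(-3) = -27

-27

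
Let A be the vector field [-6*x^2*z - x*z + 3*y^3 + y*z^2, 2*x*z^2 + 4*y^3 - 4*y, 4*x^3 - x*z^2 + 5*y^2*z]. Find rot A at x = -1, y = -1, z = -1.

(6, -14, -8)

(∇×A)₁ = ∂A₃/∂y − ∂A₂/∂z = -4*x*z + 10*y*z
(∇×A)₂ = ∂A₁/∂z − ∂A₃/∂x = -18*x^2 - x + 2*y*z + z^2
(∇×A)₃ = ∂A₂/∂x − ∂A₁/∂y = -9*y^2 + z^2
∇×A = (-4*x*z + 10*y*z, -18*x^2 - x + 2*y*z + z^2, -9*y^2 + z^2)
At (-1, -1, -1): (6, -14, -8).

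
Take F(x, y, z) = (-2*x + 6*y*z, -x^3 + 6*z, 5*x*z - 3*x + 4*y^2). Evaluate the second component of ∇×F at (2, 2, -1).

20

(∇×F)_2 = ∂F₁/∂z − ∂F₃/∂x
= 6*y − (5*z - 3)
= 6*y - 5*z + 3
At (2, 2, -1): 20.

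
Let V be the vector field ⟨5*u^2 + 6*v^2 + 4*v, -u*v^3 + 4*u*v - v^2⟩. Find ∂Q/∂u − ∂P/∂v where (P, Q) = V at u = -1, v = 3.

∂V₂/∂u = -v^3 + 4*v
∂V₁/∂v = 12*v + 4
Scalar curl = -v^3 - 8*v - 4
At (-1, 3): -55.

-55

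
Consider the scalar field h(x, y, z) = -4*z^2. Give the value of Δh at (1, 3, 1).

∂²h/∂x² = 0
∂²h/∂y² = 0
∂²h/∂z² = -8
∇²h = -8
At (1, 3, 1): -8.

-8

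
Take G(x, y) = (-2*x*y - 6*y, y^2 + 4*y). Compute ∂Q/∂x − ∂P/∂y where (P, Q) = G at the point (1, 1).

∂G₂/∂x = 0
∂G₁/∂y = -2*x - 6
Scalar curl = 2*x + 6
At (1, 1): 8.

8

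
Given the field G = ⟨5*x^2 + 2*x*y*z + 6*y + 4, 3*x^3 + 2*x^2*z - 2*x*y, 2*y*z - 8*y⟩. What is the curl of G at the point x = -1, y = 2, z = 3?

(∇×G)₁ = ∂G₃/∂y − ∂G₂/∂z = -2*x^2 + 2*z - 8
(∇×G)₂ = ∂G₁/∂z − ∂G₃/∂x = 2*x*y
(∇×G)₃ = ∂G₂/∂x − ∂G₁/∂y = 9*x^2 + 2*x*z - 2*y - 6
∇×G = (-2*x^2 + 2*z - 8, 2*x*y, 9*x^2 + 2*x*z - 2*y - 6)
At (-1, 2, 3): (-4, -4, -7).

(-4, -4, -7)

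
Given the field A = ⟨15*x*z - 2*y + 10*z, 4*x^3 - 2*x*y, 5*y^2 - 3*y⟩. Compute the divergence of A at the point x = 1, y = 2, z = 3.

43

∂A₁/∂x = 15*z
∂A₂/∂y = -2*x
∂A₃/∂z = 0
∇·A = -2*x + 15*z
At (1, 2, 3): 43.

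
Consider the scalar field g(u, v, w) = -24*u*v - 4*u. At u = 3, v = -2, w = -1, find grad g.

(44, -72, 0)

∂g/∂u = -24*v - 4
∂g/∂v = -24*u
∂g/∂w = 0
∇g = (-24*v - 4, -24*u, 0)
At (3, -2, -1): (44, -72, 0).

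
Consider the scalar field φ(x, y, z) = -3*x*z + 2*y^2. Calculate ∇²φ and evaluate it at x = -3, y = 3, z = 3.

4

∂²φ/∂x² = 0
∂²φ/∂y² = 4
∂²φ/∂z² = 0
∇²φ = 4
At (-3, 3, 3): 4.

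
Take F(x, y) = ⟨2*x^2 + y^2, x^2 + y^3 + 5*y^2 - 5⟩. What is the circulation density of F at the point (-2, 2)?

∂F₂/∂x = 2*x
∂F₁/∂y = 2*y
Scalar curl = 2*x - 2*y
At (-2, 2): -8.

-8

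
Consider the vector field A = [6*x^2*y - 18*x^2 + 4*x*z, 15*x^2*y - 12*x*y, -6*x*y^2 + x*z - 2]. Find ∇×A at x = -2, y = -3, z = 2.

(-72, 44, 192)

(∇×A)₁ = ∂A₃/∂y − ∂A₂/∂z = -12*x*y
(∇×A)₂ = ∂A₁/∂z − ∂A₃/∂x = 4*x + 6*y^2 - z
(∇×A)₃ = ∂A₂/∂x − ∂A₁/∂y = -6*x^2 + 30*x*y - 12*y
∇×A = (-12*x*y, 4*x + 6*y^2 - z, -6*x^2 + 30*x*y - 12*y)
At (-2, -3, 2): (-72, 44, 192).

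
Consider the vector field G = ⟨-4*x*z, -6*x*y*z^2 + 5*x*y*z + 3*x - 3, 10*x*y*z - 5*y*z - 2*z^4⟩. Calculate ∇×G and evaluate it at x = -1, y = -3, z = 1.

(6, 34, 6)

(∇×G)₁ = ∂G₃/∂y − ∂G₂/∂z = 12*x*y*z - 5*x*y + 10*x*z - 5*z
(∇×G)₂ = ∂G₁/∂z − ∂G₃/∂x = -4*x - 10*y*z
(∇×G)₃ = ∂G₂/∂x − ∂G₁/∂y = -6*y*z^2 + 5*y*z + 3
∇×G = (12*x*y*z - 5*x*y + 10*x*z - 5*z, -4*x - 10*y*z, -6*y*z^2 + 5*y*z + 3)
At (-1, -3, 1): (6, 34, 6).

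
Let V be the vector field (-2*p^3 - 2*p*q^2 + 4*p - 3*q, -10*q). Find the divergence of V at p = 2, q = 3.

-48

∂V₁/∂p = -6*p^2 - 2*q^2 + 4
∂V₂/∂q = -10
∇·V = -6*p^2 - 2*q^2 - 6
At (2, 3): -48.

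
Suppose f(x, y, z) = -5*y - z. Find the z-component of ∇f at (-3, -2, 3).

-1

(∇f)_3 = ∂f/∂z = -1
At (-3, -2, 3): -1.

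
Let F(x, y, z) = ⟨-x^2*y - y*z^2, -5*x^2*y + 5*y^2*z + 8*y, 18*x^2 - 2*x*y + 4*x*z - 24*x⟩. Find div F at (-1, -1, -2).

17

∂F₁/∂x = -2*x*y
∂F₂/∂y = -5*x^2 + 10*y*z + 8
∂F₃/∂z = 4*x
∇·F = -5*x^2 - 2*x*y + 4*x + 10*y*z + 8
At (-1, -1, -2): 17.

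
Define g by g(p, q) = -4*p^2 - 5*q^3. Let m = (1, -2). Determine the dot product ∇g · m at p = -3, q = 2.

144

∂g/∂p = -8*p
∂g/∂q = -15*q^2
∇g at (-3, 2) = (24, -60)
∇g · m = (24)(1) + (-60)(-2) = 144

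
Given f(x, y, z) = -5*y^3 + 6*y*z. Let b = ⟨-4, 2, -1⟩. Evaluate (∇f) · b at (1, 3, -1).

-300

∂f/∂x = 0
∂f/∂y = -15*y^2 + 6*z
∂f/∂z = 6*y
∇f at (1, 3, -1) = (0, -141, 18)
∇f · b = (0)(-4) + (-141)(2) + (18)(-1) = -300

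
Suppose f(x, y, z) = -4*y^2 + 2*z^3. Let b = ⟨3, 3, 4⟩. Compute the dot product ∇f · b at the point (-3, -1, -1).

48

∂f/∂x = 0
∂f/∂y = -8*y
∂f/∂z = 6*z^2
∇f at (-3, -1, -1) = (0, 8, 6)
∇f · b = (0)(3) + (8)(3) + (6)(4) = 48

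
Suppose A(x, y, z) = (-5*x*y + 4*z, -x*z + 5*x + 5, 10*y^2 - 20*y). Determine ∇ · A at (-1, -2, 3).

10

∂A₁/∂x = -5*y
∂A₂/∂y = 0
∂A₃/∂z = 0
∇·A = -5*y
At (-1, -2, 3): 10.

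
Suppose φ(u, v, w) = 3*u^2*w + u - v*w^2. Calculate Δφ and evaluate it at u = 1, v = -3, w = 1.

∂²φ/∂u² = 6*w
∂²φ/∂v² = 0
∂²φ/∂w² = -2*v
∇²φ = -2*v + 6*w
At (1, -3, 1): 12.

12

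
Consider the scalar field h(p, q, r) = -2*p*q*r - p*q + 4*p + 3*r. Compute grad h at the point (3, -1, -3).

(-1, 15, 9)

∂h/∂p = -2*q*r - q + 4
∂h/∂q = -2*p*r - p
∂h/∂r = -2*p*q + 3
∇h = (-2*q*r - q + 4, -2*p*r - p, -2*p*q + 3)
At (3, -1, -3): (-1, 15, 9).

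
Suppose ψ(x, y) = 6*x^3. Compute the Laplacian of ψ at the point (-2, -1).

∂²ψ/∂x² = 36*x
∂²ψ/∂y² = 0
∇²ψ = 36*x
At (-2, -1): -72.

-72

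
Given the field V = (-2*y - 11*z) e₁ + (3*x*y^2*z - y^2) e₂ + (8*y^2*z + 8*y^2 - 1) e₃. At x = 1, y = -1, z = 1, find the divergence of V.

4

∂V₁/∂x = 0
∂V₂/∂y = 6*x*y*z - 2*y
∂V₃/∂z = 8*y^2
∇·V = 6*x*y*z + 8*y^2 - 2*y
At (1, -1, 1): 4.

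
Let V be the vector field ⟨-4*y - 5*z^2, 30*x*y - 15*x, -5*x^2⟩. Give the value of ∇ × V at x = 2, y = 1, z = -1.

(0, 30, 19)

(∇×V)₁ = ∂V₃/∂y − ∂V₂/∂z = 0
(∇×V)₂ = ∂V₁/∂z − ∂V₃/∂x = 10*x - 10*z
(∇×V)₃ = ∂V₂/∂x − ∂V₁/∂y = 30*y - 11
∇×V = (0, 10*x - 10*z, 30*y - 11)
At (2, 1, -1): (0, 30, 19).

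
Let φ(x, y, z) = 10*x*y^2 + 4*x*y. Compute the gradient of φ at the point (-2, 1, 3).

∂φ/∂x = 10*y^2 + 4*y
∂φ/∂y = 20*x*y + 4*x
∂φ/∂z = 0
∇φ = (10*y^2 + 4*y, 20*x*y + 4*x, 0)
At (-2, 1, 3): (14, -48, 0).

(14, -48, 0)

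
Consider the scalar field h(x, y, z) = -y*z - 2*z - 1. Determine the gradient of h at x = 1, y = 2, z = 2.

∂h/∂x = 0
∂h/∂y = -z
∂h/∂z = -y - 2
∇h = (0, -z, -y - 2)
At (1, 2, 2): (0, -2, -4).

(0, -2, -4)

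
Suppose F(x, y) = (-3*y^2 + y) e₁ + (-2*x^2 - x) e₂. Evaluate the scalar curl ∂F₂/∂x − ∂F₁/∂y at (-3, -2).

∂F₂/∂x = -4*x - 1
∂F₁/∂y = -6*y + 1
Scalar curl = -4*x + 6*y - 2
At (-3, -2): -2.

-2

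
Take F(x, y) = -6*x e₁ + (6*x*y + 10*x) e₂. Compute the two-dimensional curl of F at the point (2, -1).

∂F₂/∂x = 6*y + 10
∂F₁/∂y = 0
Scalar curl = 6*y + 10
At (2, -1): 4.

4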